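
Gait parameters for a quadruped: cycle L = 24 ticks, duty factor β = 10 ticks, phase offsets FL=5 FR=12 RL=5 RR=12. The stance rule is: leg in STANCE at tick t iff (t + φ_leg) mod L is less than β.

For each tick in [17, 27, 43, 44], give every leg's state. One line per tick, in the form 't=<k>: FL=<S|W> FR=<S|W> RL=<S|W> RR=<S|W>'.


t=17: FL=W FR=S RL=W RR=S
t=27: FL=S FR=W RL=S RR=W
t=43: FL=S FR=S RL=S RR=S
t=44: FL=S FR=S RL=S RR=S

t=17: phase=(22,5,22,5) vs β=10 → FL=W FR=S RL=W RR=S
t=27: phase=(8,15,8,15) vs β=10 → FL=S FR=W RL=S RR=W
t=43: phase=(0,7,0,7) vs β=10 → FL=S FR=S RL=S RR=S
t=44: phase=(1,8,1,8) vs β=10 → FL=S FR=S RL=S RR=S


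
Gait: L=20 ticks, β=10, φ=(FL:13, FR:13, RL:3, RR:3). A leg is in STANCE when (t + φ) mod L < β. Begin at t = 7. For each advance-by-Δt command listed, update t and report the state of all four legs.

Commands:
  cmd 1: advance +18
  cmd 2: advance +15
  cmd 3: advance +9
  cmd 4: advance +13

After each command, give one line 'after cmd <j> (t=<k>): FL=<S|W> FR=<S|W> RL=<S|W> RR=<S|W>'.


after cmd 1 (t=25): FL=W FR=W RL=S RR=S
after cmd 2 (t=40): FL=W FR=W RL=S RR=S
after cmd 3 (t=49): FL=S FR=S RL=W RR=W
after cmd 4 (t=62): FL=W FR=W RL=S RR=S

start t=7: FL=S FR=S RL=W RR=W
cmd 1: advance +18 → t=25, phase=(18,18,8,8) → FL=W FR=W RL=S RR=S
cmd 2: advance +15 → t=40, phase=(13,13,3,3) → FL=W FR=W RL=S RR=S
cmd 3: advance +9 → t=49, phase=(2,2,12,12) → FL=S FR=S RL=W RR=W
cmd 4: advance +13 → t=62, phase=(15,15,5,5) → FL=W FR=W RL=S RR=S


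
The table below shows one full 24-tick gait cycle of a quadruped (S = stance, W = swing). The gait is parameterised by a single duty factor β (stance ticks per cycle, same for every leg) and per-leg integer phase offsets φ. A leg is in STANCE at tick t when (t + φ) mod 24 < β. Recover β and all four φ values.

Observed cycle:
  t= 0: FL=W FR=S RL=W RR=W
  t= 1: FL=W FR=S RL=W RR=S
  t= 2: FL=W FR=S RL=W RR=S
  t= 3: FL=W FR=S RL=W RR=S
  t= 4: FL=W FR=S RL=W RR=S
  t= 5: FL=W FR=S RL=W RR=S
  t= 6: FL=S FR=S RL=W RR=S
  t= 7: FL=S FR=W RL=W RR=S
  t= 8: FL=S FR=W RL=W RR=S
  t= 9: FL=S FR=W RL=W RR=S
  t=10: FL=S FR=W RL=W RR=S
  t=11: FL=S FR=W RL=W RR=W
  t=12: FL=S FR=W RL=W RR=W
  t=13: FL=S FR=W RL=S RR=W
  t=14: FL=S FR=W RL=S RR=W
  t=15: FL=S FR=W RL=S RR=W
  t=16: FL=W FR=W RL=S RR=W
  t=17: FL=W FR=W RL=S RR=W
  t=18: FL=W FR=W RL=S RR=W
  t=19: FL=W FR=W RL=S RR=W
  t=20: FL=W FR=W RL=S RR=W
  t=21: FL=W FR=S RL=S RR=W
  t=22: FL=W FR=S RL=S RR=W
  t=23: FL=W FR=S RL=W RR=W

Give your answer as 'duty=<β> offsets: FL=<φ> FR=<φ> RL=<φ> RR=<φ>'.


duty β = stance ticks per leg = 10
FL: stance ticks = 10; W→S at t=6 → φ=18
FR: stance ticks = 10; W→S at t=21 → φ=3
RL: stance ticks = 10; W→S at t=13 → φ=11
RR: stance ticks = 10; W→S at t=1 → φ=23

duty=10 offsets: FL=18 FR=3 RL=11 RR=23


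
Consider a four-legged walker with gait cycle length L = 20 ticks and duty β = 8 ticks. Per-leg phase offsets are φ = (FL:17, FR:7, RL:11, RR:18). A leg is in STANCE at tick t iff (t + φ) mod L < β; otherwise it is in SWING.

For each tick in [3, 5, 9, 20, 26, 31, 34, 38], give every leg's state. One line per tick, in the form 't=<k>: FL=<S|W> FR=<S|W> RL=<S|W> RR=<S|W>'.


t=3: phase=(0,10,14,1) vs β=8 → FL=S FR=W RL=W RR=S
t=5: phase=(2,12,16,3) vs β=8 → FL=S FR=W RL=W RR=S
t=9: phase=(6,16,0,7) vs β=8 → FL=S FR=W RL=S RR=S
t=20: phase=(17,7,11,18) vs β=8 → FL=W FR=S RL=W RR=W
t=26: phase=(3,13,17,4) vs β=8 → FL=S FR=W RL=W RR=S
t=31: phase=(8,18,2,9) vs β=8 → FL=W FR=W RL=S RR=W
t=34: phase=(11,1,5,12) vs β=8 → FL=W FR=S RL=S RR=W
t=38: phase=(15,5,9,16) vs β=8 → FL=W FR=S RL=W RR=W

t=3: FL=S FR=W RL=W RR=S
t=5: FL=S FR=W RL=W RR=S
t=9: FL=S FR=W RL=S RR=S
t=20: FL=W FR=S RL=W RR=W
t=26: FL=S FR=W RL=W RR=S
t=31: FL=W FR=W RL=S RR=W
t=34: FL=W FR=S RL=S RR=W
t=38: FL=W FR=S RL=W RR=W


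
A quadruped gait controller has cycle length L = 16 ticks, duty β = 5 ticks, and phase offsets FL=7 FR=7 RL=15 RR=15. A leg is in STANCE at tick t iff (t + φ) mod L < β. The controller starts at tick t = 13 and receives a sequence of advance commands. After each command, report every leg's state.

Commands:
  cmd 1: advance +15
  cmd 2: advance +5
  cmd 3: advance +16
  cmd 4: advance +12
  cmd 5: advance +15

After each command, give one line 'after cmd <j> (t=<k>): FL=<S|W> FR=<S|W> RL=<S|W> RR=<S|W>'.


start t=13: FL=S FR=S RL=W RR=W
cmd 1: advance +15 → t=28, phase=(3,3,11,11) → FL=S FR=S RL=W RR=W
cmd 2: advance +5 → t=33, phase=(8,8,0,0) → FL=W FR=W RL=S RR=S
cmd 3: advance +16 → t=49, phase=(8,8,0,0) → FL=W FR=W RL=S RR=S
cmd 4: advance +12 → t=61, phase=(4,4,12,12) → FL=S FR=S RL=W RR=W
cmd 5: advance +15 → t=76, phase=(3,3,11,11) → FL=S FR=S RL=W RR=W

after cmd 1 (t=28): FL=S FR=S RL=W RR=W
after cmd 2 (t=33): FL=W FR=W RL=S RR=S
after cmd 3 (t=49): FL=W FR=W RL=S RR=S
after cmd 4 (t=61): FL=S FR=S RL=W RR=W
after cmd 5 (t=76): FL=S FR=S RL=W RR=W


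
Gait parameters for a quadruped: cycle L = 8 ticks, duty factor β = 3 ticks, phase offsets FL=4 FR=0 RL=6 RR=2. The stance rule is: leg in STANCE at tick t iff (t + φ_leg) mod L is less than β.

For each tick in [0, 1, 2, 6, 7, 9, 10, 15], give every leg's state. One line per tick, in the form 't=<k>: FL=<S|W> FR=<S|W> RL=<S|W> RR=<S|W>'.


t=0: FL=W FR=S RL=W RR=S
t=1: FL=W FR=S RL=W RR=W
t=2: FL=W FR=S RL=S RR=W
t=6: FL=S FR=W RL=W RR=S
t=7: FL=W FR=W RL=W RR=S
t=9: FL=W FR=S RL=W RR=W
t=10: FL=W FR=S RL=S RR=W
t=15: FL=W FR=W RL=W RR=S

t=0: phase=(4,0,6,2) vs β=3 → FL=W FR=S RL=W RR=S
t=1: phase=(5,1,7,3) vs β=3 → FL=W FR=S RL=W RR=W
t=2: phase=(6,2,0,4) vs β=3 → FL=W FR=S RL=S RR=W
t=6: phase=(2,6,4,0) vs β=3 → FL=S FR=W RL=W RR=S
t=7: phase=(3,7,5,1) vs β=3 → FL=W FR=W RL=W RR=S
t=9: phase=(5,1,7,3) vs β=3 → FL=W FR=S RL=W RR=W
t=10: phase=(6,2,0,4) vs β=3 → FL=W FR=S RL=S RR=W
t=15: phase=(3,7,5,1) vs β=3 → FL=W FR=W RL=W RR=S


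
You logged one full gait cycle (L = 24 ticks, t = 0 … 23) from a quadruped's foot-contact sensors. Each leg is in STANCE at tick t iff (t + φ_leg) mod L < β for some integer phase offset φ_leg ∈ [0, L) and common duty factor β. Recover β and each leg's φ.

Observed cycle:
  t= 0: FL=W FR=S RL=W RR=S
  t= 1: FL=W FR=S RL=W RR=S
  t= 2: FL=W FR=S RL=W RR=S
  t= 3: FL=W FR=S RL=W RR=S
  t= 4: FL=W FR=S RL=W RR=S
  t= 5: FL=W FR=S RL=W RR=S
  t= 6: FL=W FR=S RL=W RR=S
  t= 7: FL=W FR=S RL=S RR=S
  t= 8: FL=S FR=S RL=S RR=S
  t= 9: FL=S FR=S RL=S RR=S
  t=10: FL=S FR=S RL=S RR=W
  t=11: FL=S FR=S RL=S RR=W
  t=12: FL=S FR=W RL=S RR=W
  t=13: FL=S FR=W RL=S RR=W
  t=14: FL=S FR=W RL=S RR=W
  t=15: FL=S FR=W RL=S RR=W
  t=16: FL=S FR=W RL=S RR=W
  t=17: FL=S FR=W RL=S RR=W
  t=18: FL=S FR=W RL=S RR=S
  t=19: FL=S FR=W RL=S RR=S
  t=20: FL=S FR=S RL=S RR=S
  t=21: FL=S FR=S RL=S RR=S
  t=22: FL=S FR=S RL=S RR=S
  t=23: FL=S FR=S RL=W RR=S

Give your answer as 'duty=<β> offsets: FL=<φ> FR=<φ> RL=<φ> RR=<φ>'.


duty β = stance ticks per leg = 16
FL: stance ticks = 16; W→S at t=8 → φ=16
FR: stance ticks = 16; W→S at t=20 → φ=4
RL: stance ticks = 16; W→S at t=7 → φ=17
RR: stance ticks = 16; W→S at t=18 → φ=6

duty=16 offsets: FL=16 FR=4 RL=17 RR=6


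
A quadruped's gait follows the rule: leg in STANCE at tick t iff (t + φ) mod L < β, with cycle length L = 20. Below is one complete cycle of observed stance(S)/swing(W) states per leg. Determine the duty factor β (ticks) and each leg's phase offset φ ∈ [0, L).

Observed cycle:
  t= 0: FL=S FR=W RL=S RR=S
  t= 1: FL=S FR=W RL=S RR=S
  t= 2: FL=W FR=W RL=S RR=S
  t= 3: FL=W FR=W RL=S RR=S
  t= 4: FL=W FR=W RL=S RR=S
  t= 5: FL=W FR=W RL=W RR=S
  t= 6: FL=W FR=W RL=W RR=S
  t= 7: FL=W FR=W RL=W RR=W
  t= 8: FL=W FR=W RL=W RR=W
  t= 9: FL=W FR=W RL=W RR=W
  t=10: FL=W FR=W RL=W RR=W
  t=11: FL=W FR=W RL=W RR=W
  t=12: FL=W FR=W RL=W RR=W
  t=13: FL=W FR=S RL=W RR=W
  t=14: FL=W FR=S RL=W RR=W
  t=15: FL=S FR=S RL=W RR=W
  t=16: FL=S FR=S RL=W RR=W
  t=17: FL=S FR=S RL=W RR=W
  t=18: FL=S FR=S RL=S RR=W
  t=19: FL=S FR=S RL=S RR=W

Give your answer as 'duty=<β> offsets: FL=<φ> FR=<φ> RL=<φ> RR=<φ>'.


duty β = stance ticks per leg = 7
FL: stance ticks = 7; W→S at t=15 → φ=5
FR: stance ticks = 7; W→S at t=13 → φ=7
RL: stance ticks = 7; W→S at t=18 → φ=2
RR: stance ticks = 7; W→S at t=0 → φ=0

duty=7 offsets: FL=5 FR=7 RL=2 RR=0


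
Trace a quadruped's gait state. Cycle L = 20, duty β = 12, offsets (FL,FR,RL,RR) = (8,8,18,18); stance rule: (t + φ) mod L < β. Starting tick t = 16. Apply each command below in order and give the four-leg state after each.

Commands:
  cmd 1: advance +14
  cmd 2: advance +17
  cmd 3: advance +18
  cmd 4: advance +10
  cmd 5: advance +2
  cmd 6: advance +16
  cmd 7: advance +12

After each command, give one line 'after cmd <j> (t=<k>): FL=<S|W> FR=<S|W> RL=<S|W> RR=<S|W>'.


after cmd 1 (t=30): FL=W FR=W RL=S RR=S
after cmd 2 (t=47): FL=W FR=W RL=S RR=S
after cmd 3 (t=65): FL=W FR=W RL=S RR=S
after cmd 4 (t=75): FL=S FR=S RL=W RR=W
after cmd 5 (t=77): FL=S FR=S RL=W RR=W
after cmd 6 (t=93): FL=S FR=S RL=S RR=S
after cmd 7 (t=105): FL=W FR=W RL=S RR=S

start t=16: FL=S FR=S RL=W RR=W
cmd 1: advance +14 → t=30, phase=(18,18,8,8) → FL=W FR=W RL=S RR=S
cmd 2: advance +17 → t=47, phase=(15,15,5,5) → FL=W FR=W RL=S RR=S
cmd 3: advance +18 → t=65, phase=(13,13,3,3) → FL=W FR=W RL=S RR=S
cmd 4: advance +10 → t=75, phase=(3,3,13,13) → FL=S FR=S RL=W RR=W
cmd 5: advance +2 → t=77, phase=(5,5,15,15) → FL=S FR=S RL=W RR=W
cmd 6: advance +16 → t=93, phase=(1,1,11,11) → FL=S FR=S RL=S RR=S
cmd 7: advance +12 → t=105, phase=(13,13,3,3) → FL=W FR=W RL=S RR=S


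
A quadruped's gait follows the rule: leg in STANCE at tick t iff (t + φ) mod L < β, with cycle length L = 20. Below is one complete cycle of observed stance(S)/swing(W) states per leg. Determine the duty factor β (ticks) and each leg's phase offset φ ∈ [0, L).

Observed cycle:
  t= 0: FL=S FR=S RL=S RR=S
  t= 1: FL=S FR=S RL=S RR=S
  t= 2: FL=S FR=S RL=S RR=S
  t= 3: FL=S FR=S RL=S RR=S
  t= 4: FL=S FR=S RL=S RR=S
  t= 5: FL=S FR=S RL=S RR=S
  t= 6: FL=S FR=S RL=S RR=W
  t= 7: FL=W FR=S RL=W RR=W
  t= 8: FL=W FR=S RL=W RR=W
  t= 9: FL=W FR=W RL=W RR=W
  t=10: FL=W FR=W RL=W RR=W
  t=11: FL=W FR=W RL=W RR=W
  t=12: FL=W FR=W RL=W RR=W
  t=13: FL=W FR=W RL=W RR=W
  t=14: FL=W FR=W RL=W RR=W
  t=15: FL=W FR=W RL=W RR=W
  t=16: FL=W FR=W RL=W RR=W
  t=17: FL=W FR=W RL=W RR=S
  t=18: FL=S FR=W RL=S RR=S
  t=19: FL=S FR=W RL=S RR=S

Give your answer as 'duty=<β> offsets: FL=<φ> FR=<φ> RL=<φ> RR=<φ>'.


duty β = stance ticks per leg = 9
FL: stance ticks = 9; W→S at t=18 → φ=2
FR: stance ticks = 9; W→S at t=0 → φ=0
RL: stance ticks = 9; W→S at t=18 → φ=2
RR: stance ticks = 9; W→S at t=17 → φ=3

duty=9 offsets: FL=2 FR=0 RL=2 RR=3


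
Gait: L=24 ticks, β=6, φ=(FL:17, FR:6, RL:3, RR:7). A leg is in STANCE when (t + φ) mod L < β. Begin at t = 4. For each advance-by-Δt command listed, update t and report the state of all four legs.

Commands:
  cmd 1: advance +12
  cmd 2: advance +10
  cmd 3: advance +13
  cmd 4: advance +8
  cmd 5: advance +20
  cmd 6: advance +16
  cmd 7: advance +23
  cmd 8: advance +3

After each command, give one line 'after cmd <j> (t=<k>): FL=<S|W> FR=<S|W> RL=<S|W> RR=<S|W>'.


after cmd 1 (t=16): FL=W FR=W RL=W RR=W
after cmd 2 (t=26): FL=W FR=W RL=S RR=W
after cmd 3 (t=39): FL=W FR=W RL=W RR=W
after cmd 4 (t=47): FL=W FR=S RL=S RR=W
after cmd 5 (t=67): FL=W FR=S RL=W RR=S
after cmd 6 (t=83): FL=S FR=W RL=W RR=W
after cmd 7 (t=106): FL=S FR=W RL=W RR=W
after cmd 8 (t=109): FL=W FR=W RL=W RR=W

start t=4: FL=W FR=W RL=W RR=W
cmd 1: advance +12 → t=16, phase=(9,22,19,23) → FL=W FR=W RL=W RR=W
cmd 2: advance +10 → t=26, phase=(19,8,5,9) → FL=W FR=W RL=S RR=W
cmd 3: advance +13 → t=39, phase=(8,21,18,22) → FL=W FR=W RL=W RR=W
cmd 4: advance +8 → t=47, phase=(16,5,2,6) → FL=W FR=S RL=S RR=W
cmd 5: advance +20 → t=67, phase=(12,1,22,2) → FL=W FR=S RL=W RR=S
cmd 6: advance +16 → t=83, phase=(4,17,14,18) → FL=S FR=W RL=W RR=W
cmd 7: advance +23 → t=106, phase=(3,16,13,17) → FL=S FR=W RL=W RR=W
cmd 8: advance +3 → t=109, phase=(6,19,16,20) → FL=W FR=W RL=W RR=W


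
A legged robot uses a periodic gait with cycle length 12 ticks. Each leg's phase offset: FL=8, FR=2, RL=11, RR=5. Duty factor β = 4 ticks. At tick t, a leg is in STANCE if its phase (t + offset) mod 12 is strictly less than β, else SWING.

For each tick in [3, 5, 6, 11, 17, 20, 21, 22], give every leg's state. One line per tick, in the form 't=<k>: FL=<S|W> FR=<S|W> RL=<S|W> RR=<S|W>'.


t=3: FL=W FR=W RL=S RR=W
t=5: FL=S FR=W RL=W RR=W
t=6: FL=S FR=W RL=W RR=W
t=11: FL=W FR=S RL=W RR=W
t=17: FL=S FR=W RL=W RR=W
t=20: FL=W FR=W RL=W RR=S
t=21: FL=W FR=W RL=W RR=S
t=22: FL=W FR=S RL=W RR=S

t=3: phase=(11,5,2,8) vs β=4 → FL=W FR=W RL=S RR=W
t=5: phase=(1,7,4,10) vs β=4 → FL=S FR=W RL=W RR=W
t=6: phase=(2,8,5,11) vs β=4 → FL=S FR=W RL=W RR=W
t=11: phase=(7,1,10,4) vs β=4 → FL=W FR=S RL=W RR=W
t=17: phase=(1,7,4,10) vs β=4 → FL=S FR=W RL=W RR=W
t=20: phase=(4,10,7,1) vs β=4 → FL=W FR=W RL=W RR=S
t=21: phase=(5,11,8,2) vs β=4 → FL=W FR=W RL=W RR=S
t=22: phase=(6,0,9,3) vs β=4 → FL=W FR=S RL=W RR=S


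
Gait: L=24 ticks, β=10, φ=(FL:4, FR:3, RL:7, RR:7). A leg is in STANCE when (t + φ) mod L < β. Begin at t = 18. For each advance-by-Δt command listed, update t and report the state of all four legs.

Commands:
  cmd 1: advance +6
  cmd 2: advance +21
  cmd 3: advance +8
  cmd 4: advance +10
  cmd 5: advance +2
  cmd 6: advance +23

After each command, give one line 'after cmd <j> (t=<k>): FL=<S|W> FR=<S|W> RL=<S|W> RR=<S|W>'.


start t=18: FL=W FR=W RL=S RR=S
cmd 1: advance +6 → t=24, phase=(4,3,7,7) → FL=S FR=S RL=S RR=S
cmd 2: advance +21 → t=45, phase=(1,0,4,4) → FL=S FR=S RL=S RR=S
cmd 3: advance +8 → t=53, phase=(9,8,12,12) → FL=S FR=S RL=W RR=W
cmd 4: advance +10 → t=63, phase=(19,18,22,22) → FL=W FR=W RL=W RR=W
cmd 5: advance +2 → t=65, phase=(21,20,0,0) → FL=W FR=W RL=S RR=S
cmd 6: advance +23 → t=88, phase=(20,19,23,23) → FL=W FR=W RL=W RR=W

after cmd 1 (t=24): FL=S FR=S RL=S RR=S
after cmd 2 (t=45): FL=S FR=S RL=S RR=S
after cmd 3 (t=53): FL=S FR=S RL=W RR=W
after cmd 4 (t=63): FL=W FR=W RL=W RR=W
after cmd 5 (t=65): FL=W FR=W RL=S RR=S
after cmd 6 (t=88): FL=W FR=W RL=W RR=W


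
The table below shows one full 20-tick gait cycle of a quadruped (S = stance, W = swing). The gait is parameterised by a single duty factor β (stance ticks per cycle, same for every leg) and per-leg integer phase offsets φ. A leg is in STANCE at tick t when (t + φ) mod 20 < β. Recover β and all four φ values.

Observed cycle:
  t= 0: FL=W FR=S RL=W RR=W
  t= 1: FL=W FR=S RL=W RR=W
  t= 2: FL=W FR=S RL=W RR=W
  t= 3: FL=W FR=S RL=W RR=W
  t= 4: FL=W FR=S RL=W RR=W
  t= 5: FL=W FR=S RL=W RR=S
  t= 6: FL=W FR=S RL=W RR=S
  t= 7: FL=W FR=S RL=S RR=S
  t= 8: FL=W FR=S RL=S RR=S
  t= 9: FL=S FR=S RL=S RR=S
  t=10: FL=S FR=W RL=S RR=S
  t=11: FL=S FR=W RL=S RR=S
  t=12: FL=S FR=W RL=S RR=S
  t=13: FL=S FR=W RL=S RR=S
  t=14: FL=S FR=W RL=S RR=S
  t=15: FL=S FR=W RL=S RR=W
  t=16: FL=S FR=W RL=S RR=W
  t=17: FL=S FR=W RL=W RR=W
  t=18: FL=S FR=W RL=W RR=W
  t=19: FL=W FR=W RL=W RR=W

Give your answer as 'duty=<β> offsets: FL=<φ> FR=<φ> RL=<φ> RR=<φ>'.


duty=10 offsets: FL=11 FR=0 RL=13 RR=15

duty β = stance ticks per leg = 10
FL: stance ticks = 10; W→S at t=9 → φ=11
FR: stance ticks = 10; W→S at t=0 → φ=0
RL: stance ticks = 10; W→S at t=7 → φ=13
RR: stance ticks = 10; W→S at t=5 → φ=15


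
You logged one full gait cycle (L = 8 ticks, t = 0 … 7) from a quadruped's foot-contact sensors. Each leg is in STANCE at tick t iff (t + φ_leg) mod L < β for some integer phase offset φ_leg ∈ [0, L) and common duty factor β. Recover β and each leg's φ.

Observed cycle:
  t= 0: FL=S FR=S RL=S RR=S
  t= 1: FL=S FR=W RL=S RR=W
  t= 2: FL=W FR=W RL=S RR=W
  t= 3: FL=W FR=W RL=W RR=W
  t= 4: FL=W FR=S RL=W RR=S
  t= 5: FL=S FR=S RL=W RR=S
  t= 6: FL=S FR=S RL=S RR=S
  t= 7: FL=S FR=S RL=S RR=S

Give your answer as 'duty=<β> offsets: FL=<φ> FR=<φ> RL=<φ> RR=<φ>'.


duty=5 offsets: FL=3 FR=4 RL=2 RR=4

duty β = stance ticks per leg = 5
FL: stance ticks = 5; W→S at t=5 → φ=3
FR: stance ticks = 5; W→S at t=4 → φ=4
RL: stance ticks = 5; W→S at t=6 → φ=2
RR: stance ticks = 5; W→S at t=4 → φ=4


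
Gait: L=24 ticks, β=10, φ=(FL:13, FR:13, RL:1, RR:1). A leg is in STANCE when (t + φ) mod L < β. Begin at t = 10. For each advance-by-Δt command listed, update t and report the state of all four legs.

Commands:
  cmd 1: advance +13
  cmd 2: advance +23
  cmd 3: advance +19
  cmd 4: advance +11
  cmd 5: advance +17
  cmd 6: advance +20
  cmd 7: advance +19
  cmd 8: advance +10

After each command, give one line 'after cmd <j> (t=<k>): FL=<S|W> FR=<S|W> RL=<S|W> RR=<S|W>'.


start t=10: FL=W FR=W RL=W RR=W
cmd 1: advance +13 → t=23, phase=(12,12,0,0) → FL=W FR=W RL=S RR=S
cmd 2: advance +23 → t=46, phase=(11,11,23,23) → FL=W FR=W RL=W RR=W
cmd 3: advance +19 → t=65, phase=(6,6,18,18) → FL=S FR=S RL=W RR=W
cmd 4: advance +11 → t=76, phase=(17,17,5,5) → FL=W FR=W RL=S RR=S
cmd 5: advance +17 → t=93, phase=(10,10,22,22) → FL=W FR=W RL=W RR=W
cmd 6: advance +20 → t=113, phase=(6,6,18,18) → FL=S FR=S RL=W RR=W
cmd 7: advance +19 → t=132, phase=(1,1,13,13) → FL=S FR=S RL=W RR=W
cmd 8: advance +10 → t=142, phase=(11,11,23,23) → FL=W FR=W RL=W RR=W

after cmd 1 (t=23): FL=W FR=W RL=S RR=S
after cmd 2 (t=46): FL=W FR=W RL=W RR=W
after cmd 3 (t=65): FL=S FR=S RL=W RR=W
after cmd 4 (t=76): FL=W FR=W RL=S RR=S
after cmd 5 (t=93): FL=W FR=W RL=W RR=W
after cmd 6 (t=113): FL=S FR=S RL=W RR=W
after cmd 7 (t=132): FL=S FR=S RL=W RR=W
after cmd 8 (t=142): FL=W FR=W RL=W RR=W


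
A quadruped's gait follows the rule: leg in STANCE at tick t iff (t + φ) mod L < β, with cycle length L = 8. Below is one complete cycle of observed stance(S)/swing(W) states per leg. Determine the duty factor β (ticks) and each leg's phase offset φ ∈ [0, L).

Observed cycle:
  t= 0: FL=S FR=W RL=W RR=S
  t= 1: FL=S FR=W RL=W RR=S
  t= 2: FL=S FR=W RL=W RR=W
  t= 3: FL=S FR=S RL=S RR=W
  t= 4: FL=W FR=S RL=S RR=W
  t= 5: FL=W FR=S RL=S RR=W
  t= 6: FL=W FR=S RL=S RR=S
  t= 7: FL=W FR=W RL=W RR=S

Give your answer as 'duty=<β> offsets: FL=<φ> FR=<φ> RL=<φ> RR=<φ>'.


duty=4 offsets: FL=0 FR=5 RL=5 RR=2

duty β = stance ticks per leg = 4
FL: stance ticks = 4; W→S at t=0 → φ=0
FR: stance ticks = 4; W→S at t=3 → φ=5
RL: stance ticks = 4; W→S at t=3 → φ=5
RR: stance ticks = 4; W→S at t=6 → φ=2


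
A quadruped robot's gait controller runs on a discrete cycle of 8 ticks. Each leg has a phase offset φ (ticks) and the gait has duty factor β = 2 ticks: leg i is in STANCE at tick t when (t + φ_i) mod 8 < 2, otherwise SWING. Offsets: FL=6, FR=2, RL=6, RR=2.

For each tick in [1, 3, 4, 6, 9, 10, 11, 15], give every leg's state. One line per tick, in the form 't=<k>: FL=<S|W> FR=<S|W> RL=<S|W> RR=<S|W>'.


t=1: phase=(7,3,7,3) vs β=2 → FL=W FR=W RL=W RR=W
t=3: phase=(1,5,1,5) vs β=2 → FL=S FR=W RL=S RR=W
t=4: phase=(2,6,2,6) vs β=2 → FL=W FR=W RL=W RR=W
t=6: phase=(4,0,4,0) vs β=2 → FL=W FR=S RL=W RR=S
t=9: phase=(7,3,7,3) vs β=2 → FL=W FR=W RL=W RR=W
t=10: phase=(0,4,0,4) vs β=2 → FL=S FR=W RL=S RR=W
t=11: phase=(1,5,1,5) vs β=2 → FL=S FR=W RL=S RR=W
t=15: phase=(5,1,5,1) vs β=2 → FL=W FR=S RL=W RR=S

t=1: FL=W FR=W RL=W RR=W
t=3: FL=S FR=W RL=S RR=W
t=4: FL=W FR=W RL=W RR=W
t=6: FL=W FR=S RL=W RR=S
t=9: FL=W FR=W RL=W RR=W
t=10: FL=S FR=W RL=S RR=W
t=11: FL=S FR=W RL=S RR=W
t=15: FL=W FR=S RL=W RR=S


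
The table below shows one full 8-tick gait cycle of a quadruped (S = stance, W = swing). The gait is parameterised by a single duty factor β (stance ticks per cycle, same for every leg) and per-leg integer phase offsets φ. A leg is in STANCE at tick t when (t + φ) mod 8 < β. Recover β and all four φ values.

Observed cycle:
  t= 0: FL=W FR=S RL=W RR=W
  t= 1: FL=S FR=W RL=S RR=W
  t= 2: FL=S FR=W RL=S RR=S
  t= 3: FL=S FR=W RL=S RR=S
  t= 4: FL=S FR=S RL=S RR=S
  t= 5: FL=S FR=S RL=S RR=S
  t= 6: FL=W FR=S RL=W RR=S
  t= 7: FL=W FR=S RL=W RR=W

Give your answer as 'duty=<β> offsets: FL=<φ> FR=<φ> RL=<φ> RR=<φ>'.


duty=5 offsets: FL=7 FR=4 RL=7 RR=6

duty β = stance ticks per leg = 5
FL: stance ticks = 5; W→S at t=1 → φ=7
FR: stance ticks = 5; W→S at t=4 → φ=4
RL: stance ticks = 5; W→S at t=1 → φ=7
RR: stance ticks = 5; W→S at t=2 → φ=6


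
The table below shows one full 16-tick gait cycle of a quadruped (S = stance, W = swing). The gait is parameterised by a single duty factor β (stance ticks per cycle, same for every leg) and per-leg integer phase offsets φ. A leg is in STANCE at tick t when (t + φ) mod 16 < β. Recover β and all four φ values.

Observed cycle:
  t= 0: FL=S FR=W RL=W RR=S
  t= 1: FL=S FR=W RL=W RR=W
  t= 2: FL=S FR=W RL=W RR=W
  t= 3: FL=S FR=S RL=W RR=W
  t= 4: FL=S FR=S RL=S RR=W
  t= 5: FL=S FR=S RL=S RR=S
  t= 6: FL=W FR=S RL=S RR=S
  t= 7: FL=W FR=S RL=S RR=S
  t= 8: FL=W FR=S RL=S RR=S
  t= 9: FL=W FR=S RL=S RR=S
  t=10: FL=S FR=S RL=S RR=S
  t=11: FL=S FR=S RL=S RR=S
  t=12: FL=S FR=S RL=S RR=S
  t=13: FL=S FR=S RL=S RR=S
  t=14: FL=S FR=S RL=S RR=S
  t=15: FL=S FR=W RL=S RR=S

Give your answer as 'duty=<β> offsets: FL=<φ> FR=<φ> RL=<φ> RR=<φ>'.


duty β = stance ticks per leg = 12
FL: stance ticks = 12; W→S at t=10 → φ=6
FR: stance ticks = 12; W→S at t=3 → φ=13
RL: stance ticks = 12; W→S at t=4 → φ=12
RR: stance ticks = 12; W→S at t=5 → φ=11

duty=12 offsets: FL=6 FR=13 RL=12 RR=11


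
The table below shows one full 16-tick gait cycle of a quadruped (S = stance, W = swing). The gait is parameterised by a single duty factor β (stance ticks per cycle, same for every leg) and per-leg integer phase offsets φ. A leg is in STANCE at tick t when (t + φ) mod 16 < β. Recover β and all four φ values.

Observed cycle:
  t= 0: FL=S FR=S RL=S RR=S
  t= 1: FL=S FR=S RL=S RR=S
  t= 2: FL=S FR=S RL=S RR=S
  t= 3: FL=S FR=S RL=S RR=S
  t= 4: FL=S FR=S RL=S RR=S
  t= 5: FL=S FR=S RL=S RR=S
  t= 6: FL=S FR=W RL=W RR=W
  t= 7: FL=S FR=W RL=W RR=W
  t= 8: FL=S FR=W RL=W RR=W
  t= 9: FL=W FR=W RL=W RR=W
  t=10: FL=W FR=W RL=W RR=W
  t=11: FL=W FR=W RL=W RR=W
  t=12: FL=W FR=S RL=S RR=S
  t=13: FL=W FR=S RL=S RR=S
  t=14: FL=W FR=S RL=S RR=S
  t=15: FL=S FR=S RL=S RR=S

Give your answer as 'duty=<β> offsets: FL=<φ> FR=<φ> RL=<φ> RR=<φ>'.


duty=10 offsets: FL=1 FR=4 RL=4 RR=4

duty β = stance ticks per leg = 10
FL: stance ticks = 10; W→S at t=15 → φ=1
FR: stance ticks = 10; W→S at t=12 → φ=4
RL: stance ticks = 10; W→S at t=12 → φ=4
RR: stance ticks = 10; W→S at t=12 → φ=4


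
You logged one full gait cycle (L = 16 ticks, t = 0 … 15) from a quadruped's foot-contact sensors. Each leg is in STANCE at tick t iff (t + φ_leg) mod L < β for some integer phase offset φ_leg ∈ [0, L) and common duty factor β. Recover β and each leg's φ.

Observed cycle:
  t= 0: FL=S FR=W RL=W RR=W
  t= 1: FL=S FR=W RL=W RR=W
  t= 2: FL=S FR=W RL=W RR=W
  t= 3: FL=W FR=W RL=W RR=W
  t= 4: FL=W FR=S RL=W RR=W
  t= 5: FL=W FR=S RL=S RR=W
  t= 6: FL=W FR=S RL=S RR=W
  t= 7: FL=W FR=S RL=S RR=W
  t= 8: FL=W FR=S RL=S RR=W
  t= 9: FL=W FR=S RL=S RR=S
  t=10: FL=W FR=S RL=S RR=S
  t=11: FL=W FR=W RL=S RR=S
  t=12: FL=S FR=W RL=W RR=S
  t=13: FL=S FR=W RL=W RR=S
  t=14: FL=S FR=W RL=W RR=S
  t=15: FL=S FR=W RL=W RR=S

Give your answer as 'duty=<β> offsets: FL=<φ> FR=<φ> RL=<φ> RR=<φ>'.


duty=7 offsets: FL=4 FR=12 RL=11 RR=7

duty β = stance ticks per leg = 7
FL: stance ticks = 7; W→S at t=12 → φ=4
FR: stance ticks = 7; W→S at t=4 → φ=12
RL: stance ticks = 7; W→S at t=5 → φ=11
RR: stance ticks = 7; W→S at t=9 → φ=7


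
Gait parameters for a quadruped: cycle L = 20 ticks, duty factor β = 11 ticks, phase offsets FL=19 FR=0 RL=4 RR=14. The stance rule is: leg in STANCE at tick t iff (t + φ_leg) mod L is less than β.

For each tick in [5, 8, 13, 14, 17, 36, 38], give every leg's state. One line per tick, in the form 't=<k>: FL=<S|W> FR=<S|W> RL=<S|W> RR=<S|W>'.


t=5: FL=S FR=S RL=S RR=W
t=8: FL=S FR=S RL=W RR=S
t=13: FL=W FR=W RL=W RR=S
t=14: FL=W FR=W RL=W RR=S
t=17: FL=W FR=W RL=S RR=W
t=36: FL=W FR=W RL=S RR=S
t=38: FL=W FR=W RL=S RR=W

t=5: phase=(4,5,9,19) vs β=11 → FL=S FR=S RL=S RR=W
t=8: phase=(7,8,12,2) vs β=11 → FL=S FR=S RL=W RR=S
t=13: phase=(12,13,17,7) vs β=11 → FL=W FR=W RL=W RR=S
t=14: phase=(13,14,18,8) vs β=11 → FL=W FR=W RL=W RR=S
t=17: phase=(16,17,1,11) vs β=11 → FL=W FR=W RL=S RR=W
t=36: phase=(15,16,0,10) vs β=11 → FL=W FR=W RL=S RR=S
t=38: phase=(17,18,2,12) vs β=11 → FL=W FR=W RL=S RR=W


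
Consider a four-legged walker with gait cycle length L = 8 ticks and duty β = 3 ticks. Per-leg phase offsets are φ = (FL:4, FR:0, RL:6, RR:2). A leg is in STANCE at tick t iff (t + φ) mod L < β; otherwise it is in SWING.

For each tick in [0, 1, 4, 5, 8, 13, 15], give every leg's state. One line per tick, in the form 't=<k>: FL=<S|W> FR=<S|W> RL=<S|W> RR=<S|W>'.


t=0: phase=(4,0,6,2) vs β=3 → FL=W FR=S RL=W RR=S
t=1: phase=(5,1,7,3) vs β=3 → FL=W FR=S RL=W RR=W
t=4: phase=(0,4,2,6) vs β=3 → FL=S FR=W RL=S RR=W
t=5: phase=(1,5,3,7) vs β=3 → FL=S FR=W RL=W RR=W
t=8: phase=(4,0,6,2) vs β=3 → FL=W FR=S RL=W RR=S
t=13: phase=(1,5,3,7) vs β=3 → FL=S FR=W RL=W RR=W
t=15: phase=(3,7,5,1) vs β=3 → FL=W FR=W RL=W RR=S

t=0: FL=W FR=S RL=W RR=S
t=1: FL=W FR=S RL=W RR=W
t=4: FL=S FR=W RL=S RR=W
t=5: FL=S FR=W RL=W RR=W
t=8: FL=W FR=S RL=W RR=S
t=13: FL=S FR=W RL=W RR=W
t=15: FL=W FR=W RL=W RR=S


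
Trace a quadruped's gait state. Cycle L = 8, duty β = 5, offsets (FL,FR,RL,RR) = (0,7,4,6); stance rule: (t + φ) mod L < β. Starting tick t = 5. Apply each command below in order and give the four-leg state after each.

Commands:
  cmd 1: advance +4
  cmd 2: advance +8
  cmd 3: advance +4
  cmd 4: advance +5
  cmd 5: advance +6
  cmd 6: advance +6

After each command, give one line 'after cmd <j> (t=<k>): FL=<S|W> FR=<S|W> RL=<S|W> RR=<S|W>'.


after cmd 1 (t=9): FL=S FR=S RL=W RR=W
after cmd 2 (t=17): FL=S FR=S RL=W RR=W
after cmd 3 (t=21): FL=W FR=S RL=S RR=S
after cmd 4 (t=26): FL=S FR=S RL=W RR=S
after cmd 5 (t=32): FL=S FR=W RL=S RR=W
after cmd 6 (t=38): FL=W FR=W RL=S RR=S

start t=5: FL=W FR=S RL=S RR=S
cmd 1: advance +4 → t=9, phase=(1,0,5,7) → FL=S FR=S RL=W RR=W
cmd 2: advance +8 → t=17, phase=(1,0,5,7) → FL=S FR=S RL=W RR=W
cmd 3: advance +4 → t=21, phase=(5,4,1,3) → FL=W FR=S RL=S RR=S
cmd 4: advance +5 → t=26, phase=(2,1,6,0) → FL=S FR=S RL=W RR=S
cmd 5: advance +6 → t=32, phase=(0,7,4,6) → FL=S FR=W RL=S RR=W
cmd 6: advance +6 → t=38, phase=(6,5,2,4) → FL=W FR=W RL=S RR=S


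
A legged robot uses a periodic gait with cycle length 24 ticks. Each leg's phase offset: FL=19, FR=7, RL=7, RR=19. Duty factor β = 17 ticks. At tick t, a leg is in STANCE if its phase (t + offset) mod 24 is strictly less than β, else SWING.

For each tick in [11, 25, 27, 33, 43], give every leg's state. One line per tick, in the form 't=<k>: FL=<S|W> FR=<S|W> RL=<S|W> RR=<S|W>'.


t=11: FL=S FR=W RL=W RR=S
t=25: FL=W FR=S RL=S RR=W
t=27: FL=W FR=S RL=S RR=W
t=33: FL=S FR=S RL=S RR=S
t=43: FL=S FR=S RL=S RR=S

t=11: phase=(6,18,18,6) vs β=17 → FL=S FR=W RL=W RR=S
t=25: phase=(20,8,8,20) vs β=17 → FL=W FR=S RL=S RR=W
t=27: phase=(22,10,10,22) vs β=17 → FL=W FR=S RL=S RR=W
t=33: phase=(4,16,16,4) vs β=17 → FL=S FR=S RL=S RR=S
t=43: phase=(14,2,2,14) vs β=17 → FL=S FR=S RL=S RR=S


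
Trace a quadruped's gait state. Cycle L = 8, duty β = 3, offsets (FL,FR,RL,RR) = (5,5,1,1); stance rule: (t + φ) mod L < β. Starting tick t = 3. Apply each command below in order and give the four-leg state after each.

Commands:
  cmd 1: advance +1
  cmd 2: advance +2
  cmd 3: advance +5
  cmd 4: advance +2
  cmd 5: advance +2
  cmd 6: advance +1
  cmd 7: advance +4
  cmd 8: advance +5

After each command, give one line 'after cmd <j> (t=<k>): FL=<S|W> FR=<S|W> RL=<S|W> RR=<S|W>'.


start t=3: FL=S FR=S RL=W RR=W
cmd 1: advance +1 → t=4, phase=(1,1,5,5) → FL=S FR=S RL=W RR=W
cmd 2: advance +2 → t=6, phase=(3,3,7,7) → FL=W FR=W RL=W RR=W
cmd 3: advance +5 → t=11, phase=(0,0,4,4) → FL=S FR=S RL=W RR=W
cmd 4: advance +2 → t=13, phase=(2,2,6,6) → FL=S FR=S RL=W RR=W
cmd 5: advance +2 → t=15, phase=(4,4,0,0) → FL=W FR=W RL=S RR=S
cmd 6: advance +1 → t=16, phase=(5,5,1,1) → FL=W FR=W RL=S RR=S
cmd 7: advance +4 → t=20, phase=(1,1,5,5) → FL=S FR=S RL=W RR=W
cmd 8: advance +5 → t=25, phase=(6,6,2,2) → FL=W FR=W RL=S RR=S

after cmd 1 (t=4): FL=S FR=S RL=W RR=W
after cmd 2 (t=6): FL=W FR=W RL=W RR=W
after cmd 3 (t=11): FL=S FR=S RL=W RR=W
after cmd 4 (t=13): FL=S FR=S RL=W RR=W
after cmd 5 (t=15): FL=W FR=W RL=S RR=S
after cmd 6 (t=16): FL=W FR=W RL=S RR=S
after cmd 7 (t=20): FL=S FR=S RL=W RR=W
after cmd 8 (t=25): FL=W FR=W RL=S RR=S


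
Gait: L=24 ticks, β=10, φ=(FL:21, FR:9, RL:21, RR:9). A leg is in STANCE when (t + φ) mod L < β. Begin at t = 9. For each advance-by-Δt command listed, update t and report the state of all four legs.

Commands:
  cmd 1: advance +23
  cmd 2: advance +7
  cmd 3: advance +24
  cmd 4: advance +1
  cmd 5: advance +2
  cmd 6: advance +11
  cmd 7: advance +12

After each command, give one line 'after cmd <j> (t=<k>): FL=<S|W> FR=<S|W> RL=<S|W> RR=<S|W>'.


start t=9: FL=S FR=W RL=S RR=W
cmd 1: advance +23 → t=32, phase=(5,17,5,17) → FL=S FR=W RL=S RR=W
cmd 2: advance +7 → t=39, phase=(12,0,12,0) → FL=W FR=S RL=W RR=S
cmd 3: advance +24 → t=63, phase=(12,0,12,0) → FL=W FR=S RL=W RR=S
cmd 4: advance +1 → t=64, phase=(13,1,13,1) → FL=W FR=S RL=W RR=S
cmd 5: advance +2 → t=66, phase=(15,3,15,3) → FL=W FR=S RL=W RR=S
cmd 6: advance +11 → t=77, phase=(2,14,2,14) → FL=S FR=W RL=S RR=W
cmd 7: advance +12 → t=89, phase=(14,2,14,2) → FL=W FR=S RL=W RR=S

after cmd 1 (t=32): FL=S FR=W RL=S RR=W
after cmd 2 (t=39): FL=W FR=S RL=W RR=S
after cmd 3 (t=63): FL=W FR=S RL=W RR=S
after cmd 4 (t=64): FL=W FR=S RL=W RR=S
after cmd 5 (t=66): FL=W FR=S RL=W RR=S
after cmd 6 (t=77): FL=S FR=W RL=S RR=W
after cmd 7 (t=89): FL=W FR=S RL=W RR=S


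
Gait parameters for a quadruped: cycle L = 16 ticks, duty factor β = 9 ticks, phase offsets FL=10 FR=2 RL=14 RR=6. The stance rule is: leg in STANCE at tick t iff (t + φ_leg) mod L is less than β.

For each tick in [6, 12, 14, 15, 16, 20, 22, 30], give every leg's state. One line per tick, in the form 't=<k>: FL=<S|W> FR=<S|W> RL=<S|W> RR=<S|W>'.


t=6: FL=S FR=S RL=S RR=W
t=12: FL=S FR=W RL=W RR=S
t=14: FL=S FR=S RL=W RR=S
t=15: FL=W FR=S RL=W RR=S
t=16: FL=W FR=S RL=W RR=S
t=20: FL=W FR=S RL=S RR=W
t=22: FL=S FR=S RL=S RR=W
t=30: FL=S FR=S RL=W RR=S

t=6: phase=(0,8,4,12) vs β=9 → FL=S FR=S RL=S RR=W
t=12: phase=(6,14,10,2) vs β=9 → FL=S FR=W RL=W RR=S
t=14: phase=(8,0,12,4) vs β=9 → FL=S FR=S RL=W RR=S
t=15: phase=(9,1,13,5) vs β=9 → FL=W FR=S RL=W RR=S
t=16: phase=(10,2,14,6) vs β=9 → FL=W FR=S RL=W RR=S
t=20: phase=(14,6,2,10) vs β=9 → FL=W FR=S RL=S RR=W
t=22: phase=(0,8,4,12) vs β=9 → FL=S FR=S RL=S RR=W
t=30: phase=(8,0,12,4) vs β=9 → FL=S FR=S RL=W RR=S


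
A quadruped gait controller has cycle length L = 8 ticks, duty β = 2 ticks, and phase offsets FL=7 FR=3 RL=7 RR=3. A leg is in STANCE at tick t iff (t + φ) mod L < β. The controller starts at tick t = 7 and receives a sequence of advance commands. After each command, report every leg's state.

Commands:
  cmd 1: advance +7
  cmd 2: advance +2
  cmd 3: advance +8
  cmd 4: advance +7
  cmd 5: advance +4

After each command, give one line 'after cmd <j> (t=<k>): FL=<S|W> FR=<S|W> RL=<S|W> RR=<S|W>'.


start t=7: FL=W FR=W RL=W RR=W
cmd 1: advance +7 → t=14, phase=(5,1,5,1) → FL=W FR=S RL=W RR=S
cmd 2: advance +2 → t=16, phase=(7,3,7,3) → FL=W FR=W RL=W RR=W
cmd 3: advance +8 → t=24, phase=(7,3,7,3) → FL=W FR=W RL=W RR=W
cmd 4: advance +7 → t=31, phase=(6,2,6,2) → FL=W FR=W RL=W RR=W
cmd 5: advance +4 → t=35, phase=(2,6,2,6) → FL=W FR=W RL=W RR=W

after cmd 1 (t=14): FL=W FR=S RL=W RR=S
after cmd 2 (t=16): FL=W FR=W RL=W RR=W
after cmd 3 (t=24): FL=W FR=W RL=W RR=W
after cmd 4 (t=31): FL=W FR=W RL=W RR=W
after cmd 5 (t=35): FL=W FR=W RL=W RR=W


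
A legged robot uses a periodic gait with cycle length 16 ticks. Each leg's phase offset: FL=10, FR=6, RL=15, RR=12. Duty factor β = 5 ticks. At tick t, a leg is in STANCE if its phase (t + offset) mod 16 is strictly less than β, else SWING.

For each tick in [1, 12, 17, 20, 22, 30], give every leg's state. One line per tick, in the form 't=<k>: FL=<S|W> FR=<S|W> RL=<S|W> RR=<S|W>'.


t=1: phase=(11,7,0,13) vs β=5 → FL=W FR=W RL=S RR=W
t=12: phase=(6,2,11,8) vs β=5 → FL=W FR=S RL=W RR=W
t=17: phase=(11,7,0,13) vs β=5 → FL=W FR=W RL=S RR=W
t=20: phase=(14,10,3,0) vs β=5 → FL=W FR=W RL=S RR=S
t=22: phase=(0,12,5,2) vs β=5 → FL=S FR=W RL=W RR=S
t=30: phase=(8,4,13,10) vs β=5 → FL=W FR=S RL=W RR=W

t=1: FL=W FR=W RL=S RR=W
t=12: FL=W FR=S RL=W RR=W
t=17: FL=W FR=W RL=S RR=W
t=20: FL=W FR=W RL=S RR=S
t=22: FL=S FR=W RL=W RR=S
t=30: FL=W FR=S RL=W RR=W


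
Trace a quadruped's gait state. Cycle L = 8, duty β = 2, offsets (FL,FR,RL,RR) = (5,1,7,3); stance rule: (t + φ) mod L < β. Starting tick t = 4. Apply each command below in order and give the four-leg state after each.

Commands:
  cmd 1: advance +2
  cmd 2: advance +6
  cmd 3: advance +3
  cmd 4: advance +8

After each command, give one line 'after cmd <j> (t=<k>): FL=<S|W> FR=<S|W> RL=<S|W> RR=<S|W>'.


start t=4: FL=S FR=W RL=W RR=W
cmd 1: advance +2 → t=6, phase=(3,7,5,1) → FL=W FR=W RL=W RR=S
cmd 2: advance +6 → t=12, phase=(1,5,3,7) → FL=S FR=W RL=W RR=W
cmd 3: advance +3 → t=15, phase=(4,0,6,2) → FL=W FR=S RL=W RR=W
cmd 4: advance +8 → t=23, phase=(4,0,6,2) → FL=W FR=S RL=W RR=W

after cmd 1 (t=6): FL=W FR=W RL=W RR=S
after cmd 2 (t=12): FL=S FR=W RL=W RR=W
after cmd 3 (t=15): FL=W FR=S RL=W RR=W
after cmd 4 (t=23): FL=W FR=S RL=W RR=W


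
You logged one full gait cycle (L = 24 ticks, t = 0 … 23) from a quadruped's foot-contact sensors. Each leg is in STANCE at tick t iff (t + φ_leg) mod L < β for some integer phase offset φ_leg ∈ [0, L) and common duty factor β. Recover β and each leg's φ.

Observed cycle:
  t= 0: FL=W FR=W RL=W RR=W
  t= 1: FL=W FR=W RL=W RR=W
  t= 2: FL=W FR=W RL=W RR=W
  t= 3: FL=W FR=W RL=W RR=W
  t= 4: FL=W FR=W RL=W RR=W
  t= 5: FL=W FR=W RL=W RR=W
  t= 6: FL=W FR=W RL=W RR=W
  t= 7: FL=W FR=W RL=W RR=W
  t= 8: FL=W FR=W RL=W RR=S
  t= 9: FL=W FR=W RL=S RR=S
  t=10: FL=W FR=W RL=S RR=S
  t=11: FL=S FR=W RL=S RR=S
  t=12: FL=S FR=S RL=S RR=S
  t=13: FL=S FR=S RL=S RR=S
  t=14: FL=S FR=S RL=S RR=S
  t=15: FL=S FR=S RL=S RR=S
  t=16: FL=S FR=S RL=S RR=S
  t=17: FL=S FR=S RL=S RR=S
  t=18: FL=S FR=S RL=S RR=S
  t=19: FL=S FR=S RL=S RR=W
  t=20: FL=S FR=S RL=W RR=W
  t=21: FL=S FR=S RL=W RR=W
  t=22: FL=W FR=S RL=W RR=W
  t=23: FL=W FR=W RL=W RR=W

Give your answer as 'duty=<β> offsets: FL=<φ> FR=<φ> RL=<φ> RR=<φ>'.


duty=11 offsets: FL=13 FR=12 RL=15 RR=16

duty β = stance ticks per leg = 11
FL: stance ticks = 11; W→S at t=11 → φ=13
FR: stance ticks = 11; W→S at t=12 → φ=12
RL: stance ticks = 11; W→S at t=9 → φ=15
RR: stance ticks = 11; W→S at t=8 → φ=16


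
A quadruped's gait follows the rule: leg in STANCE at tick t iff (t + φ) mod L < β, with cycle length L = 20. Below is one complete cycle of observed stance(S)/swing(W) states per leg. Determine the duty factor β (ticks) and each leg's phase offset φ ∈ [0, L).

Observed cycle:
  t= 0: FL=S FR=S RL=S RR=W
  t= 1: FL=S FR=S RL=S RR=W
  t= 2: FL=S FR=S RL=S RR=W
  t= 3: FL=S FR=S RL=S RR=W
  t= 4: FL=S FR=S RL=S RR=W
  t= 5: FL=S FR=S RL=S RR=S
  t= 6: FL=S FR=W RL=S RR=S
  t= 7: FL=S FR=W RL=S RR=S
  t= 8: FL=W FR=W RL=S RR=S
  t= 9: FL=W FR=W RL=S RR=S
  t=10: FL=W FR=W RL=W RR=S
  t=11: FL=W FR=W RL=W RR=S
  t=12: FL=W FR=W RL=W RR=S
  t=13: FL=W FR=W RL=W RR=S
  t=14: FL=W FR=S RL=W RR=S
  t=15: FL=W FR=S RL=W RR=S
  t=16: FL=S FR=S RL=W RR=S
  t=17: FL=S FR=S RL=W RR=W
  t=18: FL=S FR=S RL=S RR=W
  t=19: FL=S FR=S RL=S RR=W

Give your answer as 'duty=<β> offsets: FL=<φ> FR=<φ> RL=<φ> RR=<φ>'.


duty β = stance ticks per leg = 12
FL: stance ticks = 12; W→S at t=16 → φ=4
FR: stance ticks = 12; W→S at t=14 → φ=6
RL: stance ticks = 12; W→S at t=18 → φ=2
RR: stance ticks = 12; W→S at t=5 → φ=15

duty=12 offsets: FL=4 FR=6 RL=2 RR=15


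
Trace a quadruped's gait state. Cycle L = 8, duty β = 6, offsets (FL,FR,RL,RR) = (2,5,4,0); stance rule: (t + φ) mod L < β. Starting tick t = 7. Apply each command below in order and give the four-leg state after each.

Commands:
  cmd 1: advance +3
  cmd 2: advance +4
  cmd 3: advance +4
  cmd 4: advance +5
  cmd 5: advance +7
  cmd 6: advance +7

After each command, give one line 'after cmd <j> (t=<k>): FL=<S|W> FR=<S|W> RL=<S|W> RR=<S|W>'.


start t=7: FL=S FR=S RL=S RR=W
cmd 1: advance +3 → t=10, phase=(4,7,6,2) → FL=S FR=W RL=W RR=S
cmd 2: advance +4 → t=14, phase=(0,3,2,6) → FL=S FR=S RL=S RR=W
cmd 3: advance +4 → t=18, phase=(4,7,6,2) → FL=S FR=W RL=W RR=S
cmd 4: advance +5 → t=23, phase=(1,4,3,7) → FL=S FR=S RL=S RR=W
cmd 5: advance +7 → t=30, phase=(0,3,2,6) → FL=S FR=S RL=S RR=W
cmd 6: advance +7 → t=37, phase=(7,2,1,5) → FL=W FR=S RL=S RR=S

after cmd 1 (t=10): FL=S FR=W RL=W RR=S
after cmd 2 (t=14): FL=S FR=S RL=S RR=W
after cmd 3 (t=18): FL=S FR=W RL=W RR=S
after cmd 4 (t=23): FL=S FR=S RL=S RR=W
after cmd 5 (t=30): FL=S FR=S RL=S RR=W
after cmd 6 (t=37): FL=W FR=S RL=S RR=S


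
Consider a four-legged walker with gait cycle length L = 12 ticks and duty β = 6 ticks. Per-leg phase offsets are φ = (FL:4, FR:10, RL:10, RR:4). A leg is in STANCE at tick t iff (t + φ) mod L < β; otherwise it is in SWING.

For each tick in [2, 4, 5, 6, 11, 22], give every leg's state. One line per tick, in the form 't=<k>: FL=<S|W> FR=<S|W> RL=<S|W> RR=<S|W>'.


t=2: FL=W FR=S RL=S RR=W
t=4: FL=W FR=S RL=S RR=W
t=5: FL=W FR=S RL=S RR=W
t=6: FL=W FR=S RL=S RR=W
t=11: FL=S FR=W RL=W RR=S
t=22: FL=S FR=W RL=W RR=S

t=2: phase=(6,0,0,6) vs β=6 → FL=W FR=S RL=S RR=W
t=4: phase=(8,2,2,8) vs β=6 → FL=W FR=S RL=S RR=W
t=5: phase=(9,3,3,9) vs β=6 → FL=W FR=S RL=S RR=W
t=6: phase=(10,4,4,10) vs β=6 → FL=W FR=S RL=S RR=W
t=11: phase=(3,9,9,3) vs β=6 → FL=S FR=W RL=W RR=S
t=22: phase=(2,8,8,2) vs β=6 → FL=S FR=W RL=W RR=S


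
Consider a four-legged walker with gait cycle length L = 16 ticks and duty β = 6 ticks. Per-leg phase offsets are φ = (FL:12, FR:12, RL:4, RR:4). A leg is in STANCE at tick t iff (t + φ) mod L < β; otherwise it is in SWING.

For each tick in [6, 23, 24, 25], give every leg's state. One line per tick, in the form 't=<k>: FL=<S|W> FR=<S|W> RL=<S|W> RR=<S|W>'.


t=6: FL=S FR=S RL=W RR=W
t=23: FL=S FR=S RL=W RR=W
t=24: FL=S FR=S RL=W RR=W
t=25: FL=S FR=S RL=W RR=W

t=6: phase=(2,2,10,10) vs β=6 → FL=S FR=S RL=W RR=W
t=23: phase=(3,3,11,11) vs β=6 → FL=S FR=S RL=W RR=W
t=24: phase=(4,4,12,12) vs β=6 → FL=S FR=S RL=W RR=W
t=25: phase=(5,5,13,13) vs β=6 → FL=S FR=S RL=W RR=W


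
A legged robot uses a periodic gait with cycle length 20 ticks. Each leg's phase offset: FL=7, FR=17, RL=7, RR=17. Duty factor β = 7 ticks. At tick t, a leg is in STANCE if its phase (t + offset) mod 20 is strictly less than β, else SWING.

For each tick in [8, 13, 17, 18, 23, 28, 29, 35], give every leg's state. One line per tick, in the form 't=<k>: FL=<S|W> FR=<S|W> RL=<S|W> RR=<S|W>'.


t=8: phase=(15,5,15,5) vs β=7 → FL=W FR=S RL=W RR=S
t=13: phase=(0,10,0,10) vs β=7 → FL=S FR=W RL=S RR=W
t=17: phase=(4,14,4,14) vs β=7 → FL=S FR=W RL=S RR=W
t=18: phase=(5,15,5,15) vs β=7 → FL=S FR=W RL=S RR=W
t=23: phase=(10,0,10,0) vs β=7 → FL=W FR=S RL=W RR=S
t=28: phase=(15,5,15,5) vs β=7 → FL=W FR=S RL=W RR=S
t=29: phase=(16,6,16,6) vs β=7 → FL=W FR=S RL=W RR=S
t=35: phase=(2,12,2,12) vs β=7 → FL=S FR=W RL=S RR=W

t=8: FL=W FR=S RL=W RR=S
t=13: FL=S FR=W RL=S RR=W
t=17: FL=S FR=W RL=S RR=W
t=18: FL=S FR=W RL=S RR=W
t=23: FL=W FR=S RL=W RR=S
t=28: FL=W FR=S RL=W RR=S
t=29: FL=W FR=S RL=W RR=S
t=35: FL=S FR=W RL=S RR=W
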